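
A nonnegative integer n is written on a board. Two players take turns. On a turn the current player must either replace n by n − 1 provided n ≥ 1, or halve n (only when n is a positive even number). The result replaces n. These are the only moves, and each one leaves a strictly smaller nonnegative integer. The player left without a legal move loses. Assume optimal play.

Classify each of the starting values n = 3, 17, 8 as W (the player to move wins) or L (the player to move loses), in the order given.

Build the W/L table. Terminal = L. A non-terminal position is W if it has a move to some L; otherwise it is L.
n=0: no move → L
n=1: reaches L-position 0 → W
n=2: only reaches 1(W), which is W → L
n=3: reaches L-position 2 → W
n=4: reaches L-position 2 → W
n=5: only reaches 4(W), which is W → L
n=6: reaches L-position 5 → W
n=7: only reaches 6(W), which is W → L
n=8: reaches L-position 7 → W
n=9: only reaches 8(W), which is W → L
n=10: reaches L-position 5 → W
n=11: only reaches 10(W), which is W → L
n=12: reaches L-position 11 → W
n=13: only reaches 12(W), which is W → L
n=14: reaches L-position 7 → W
n=15: only reaches 14(W), which is W → L
n=16: reaches L-position 15 → W
n=17: only reaches 16(W), which is W → L

3: W, 17: L, 8: W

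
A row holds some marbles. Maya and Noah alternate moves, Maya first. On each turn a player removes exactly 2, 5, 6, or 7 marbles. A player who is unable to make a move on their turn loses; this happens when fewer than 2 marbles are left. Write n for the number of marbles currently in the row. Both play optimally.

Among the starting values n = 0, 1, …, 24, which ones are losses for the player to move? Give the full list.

0, 1, 4, 12, 13, 16, 24

Use the standard recursion: the mover loses at a terminal position; elsewhere, the mover wins exactly when some move hands the opponent an L position.
n=0: no move → L
n=1: no move → L
n=2: can move to 0, which is L ⇒ W
n=3: can move to 1, which is L ⇒ W
n=4: the only move is to 2(W), a W ⇒ L
n=5: can move to 0, which is L ⇒ W
n=6: can move to 4, which is L ⇒ W
n=7: can move to 1, which is L ⇒ W
n=8: can move to 1, which is L ⇒ W
n=9: can move to 4, which is L ⇒ W
n=10: can move to 4, which is L ⇒ W
n=11: can move to 4, which is L ⇒ W
n=12: moves to 10(W), 7(W), 6(W), 5(W); every one is W ⇒ L
n=13: moves to 11(W), 8(W), 7(W), 6(W); every one is W ⇒ L
n=14: can move to 12, which is L ⇒ W
n=15: can move to 13, which is L ⇒ W
n=16: moves to 14(W), 11(W), 10(W), 9(W); every one is W ⇒ L
n=17: can move to 12, which is L ⇒ W
n=18: can move to 16, which is L ⇒ W
n=19: can move to 13, which is L ⇒ W
n=20: can move to 13, which is L ⇒ W
n=21: can move to 16, which is L ⇒ W
n=22: can move to 16, which is L ⇒ W
n=23: can move to 16, which is L ⇒ W
n=24: moves to 22(W), 19(W), 18(W), 17(W); every one is W ⇒ L
The losing starting values of n are exactly the entries labelled L in this table (7 of them).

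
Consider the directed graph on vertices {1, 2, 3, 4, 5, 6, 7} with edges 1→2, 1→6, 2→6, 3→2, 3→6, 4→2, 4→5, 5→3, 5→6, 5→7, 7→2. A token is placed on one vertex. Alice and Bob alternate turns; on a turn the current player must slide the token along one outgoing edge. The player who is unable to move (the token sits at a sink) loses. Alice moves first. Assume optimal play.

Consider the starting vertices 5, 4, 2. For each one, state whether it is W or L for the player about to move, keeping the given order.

5: W, 4: L, 2: W

Compute win/loss labels from the base case upward. A position with no move is L. Any other position is W if it can reach an L in one move, else L.
Every edge goes from a vertex to one that appears earlier in the order 6, 2, 3, 7, 5, 4, 1, so processing vertices in that order labels each vertex after all of its successors.
6: no outgoing edge → L
2: →6(L), so W
3: →6(L), so W
7: →2(W) only, which is W, so L
5: →7(L), so W
4: →5(W), 2(W) — all W, so L
1: →6(L), so W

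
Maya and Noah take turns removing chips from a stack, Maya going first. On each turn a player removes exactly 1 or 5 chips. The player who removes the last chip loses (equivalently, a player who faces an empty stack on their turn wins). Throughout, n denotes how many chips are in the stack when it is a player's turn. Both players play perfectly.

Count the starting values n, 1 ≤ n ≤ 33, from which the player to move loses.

17

Build the W/L table. Terminal = W. A non-terminal position is W if it has a move to some L; otherwise it is L.
n=0: no move; the opponent has just taken the last chip and therefore loses → W
n=1: the only move is to 0(W), a W ⇒ L
n=2: can move to 1, which is L ⇒ W
n=3: the only move is to 2(W), a W ⇒ L
n=4: can move to 3, which is L ⇒ W
n=5: moves to 4(W), 0(W); every one is W ⇒ L
n=6: can move to 5, which is L ⇒ W
n=7: moves to 6(W), 2(W); every one is W ⇒ L
n=8: can move to 7, which is L ⇒ W
n=9: moves to 8(W), 4(W); every one is W ⇒ L
n=10: can move to 9, which is L ⇒ W
n=11: moves to 10(W), 6(W); every one is W ⇒ L
n=12: can move to 11, which is L ⇒ W
n=13: moves to 12(W), 8(W); every one is W ⇒ L
n=14: can move to 13, which is L ⇒ W
n=15: moves to 14(W), 10(W); every one is W ⇒ L
n=16: can move to 15, which is L ⇒ W
n=17: moves to 16(W), 12(W); every one is W ⇒ L
n=18: can move to 17, which is L ⇒ W
n=19: moves to 18(W), 14(W); every one is W ⇒ L
n=20: can move to 19, which is L ⇒ W
n=21: moves to 20(W), 16(W); every one is W ⇒ L
n=22: can move to 21, which is L ⇒ W
n=23: moves to 22(W), 18(W); every one is W ⇒ L
n=24: can move to 23, which is L ⇒ W
n=25: moves to 24(W), 20(W); every one is W ⇒ L
n=26: can move to 25, which is L ⇒ W
n=27: moves to 26(W), 22(W); every one is W ⇒ L
n=28: can move to 27, which is L ⇒ W
n=29: moves to 28(W), 24(W); every one is W ⇒ L
n=30: can move to 29, which is L ⇒ W
n=31: moves to 30(W), 26(W); every one is W ⇒ L
n=32: can move to 31, which is L ⇒ W
n=33: moves to 32(W), 28(W); every one is W ⇒ L
L entries with 1 ≤ n ≤ 33 (the range starts at n=1): n = 1, 3, 5, 7, 9, 11, 13, 15, 17, 19, 21, 23, 25, 27, 29, 31, 33; that makes 17.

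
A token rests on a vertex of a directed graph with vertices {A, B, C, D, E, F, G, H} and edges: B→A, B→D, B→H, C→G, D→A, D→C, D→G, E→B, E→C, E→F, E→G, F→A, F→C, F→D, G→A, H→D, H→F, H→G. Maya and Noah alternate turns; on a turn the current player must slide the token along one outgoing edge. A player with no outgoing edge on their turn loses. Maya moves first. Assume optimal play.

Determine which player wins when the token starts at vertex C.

Classify positions by backward induction: terminal positions (no move available) are L. From any other position, the mover wins iff some move reaches an L.
Every edge goes from a vertex to one that appears earlier in the order A, G, C, D, F, H, B, E, so processing vertices in that order labels each vertex after all of its successors.
A: no outgoing edge → L
G: →A(L), so W
C: →G(W) only, which is W, so L
D: →C(L), so W
F: →C(L), so W
H: →F(W), D(W), G(W) — all W, so L
B: →H(L), so W
E: →C(L), so W
The starting position C is L: whatever Maya does, the opponent receives a W position.

Noah wins.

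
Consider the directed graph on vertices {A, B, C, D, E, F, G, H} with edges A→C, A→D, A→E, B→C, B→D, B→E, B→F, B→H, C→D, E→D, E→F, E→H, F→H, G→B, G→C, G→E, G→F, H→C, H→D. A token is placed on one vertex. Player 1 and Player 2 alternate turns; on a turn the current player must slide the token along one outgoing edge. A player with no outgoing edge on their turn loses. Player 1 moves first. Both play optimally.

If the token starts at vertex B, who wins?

Build the W/L table. Terminal = L. A non-terminal position is W if it has a move to some L; otherwise it is L.
Every edge goes from a vertex to one that appears earlier in the order D, C, H, F, E, B, G, A, so processing vertices in that order labels each vertex after all of its successors.
D: no outgoing edge → L
C: can move to D, which is L ⇒ W
H: can move to D, which is L ⇒ W
F: the only move is to H(W), a W ⇒ L
E: can move to F, which is L ⇒ W
B: can move to F, which is L ⇒ W
G: can move to F, which is L ⇒ W
A: can move to D, which is L ⇒ W
The starting position B is W: Player 1 should move to F, handing over an L position.

Player 1 wins.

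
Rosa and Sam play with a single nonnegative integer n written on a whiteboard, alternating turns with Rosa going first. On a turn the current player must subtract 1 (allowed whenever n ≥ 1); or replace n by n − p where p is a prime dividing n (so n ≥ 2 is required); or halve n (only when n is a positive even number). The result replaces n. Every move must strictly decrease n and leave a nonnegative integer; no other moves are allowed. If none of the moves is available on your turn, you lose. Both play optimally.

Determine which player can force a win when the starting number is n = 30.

Label each position W (a win for the player to move) or L (a loss). A position with no legal move is L; any other position is W exactly when some move reaches an L, and L when every move reaches a W.
n=0: no move → L
n=1: can move to 0, which is L ⇒ W
n=2: can move to 0, which is L ⇒ W
n=3: can move to 0, which is L ⇒ W
n=4: moves to 2(W), 3(W); every one is W ⇒ L
n=5: can move to 0, which is L ⇒ W
n=6: can move to 4, which is L ⇒ W
n=7: can move to 0, which is L ⇒ W
n=8: can move to 4, which is L ⇒ W
n=9: moves to 6(W), 8(W); every one is W ⇒ L
n=10: can move to 9, which is L ⇒ W
n=11: can move to 0, which is L ⇒ W
n=12: can move to 9, which is L ⇒ W
n=13: can move to 0, which is L ⇒ W
n=14: moves to 7(W), 12(W), 13(W); every one is W ⇒ L
n=15: can move to 14, which is L ⇒ W
n=16: can move to 14, which is L ⇒ W
n=17: can move to 0, which is L ⇒ W
n=18: can move to 9, which is L ⇒ W
n=19: can move to 0, which is L ⇒ W
n=20: moves to 10(W), 15(W), 18(W), 19(W); every one is W ⇒ L
n=21: can move to 14, which is L ⇒ W
n=22: can move to 20, which is L ⇒ W
n=23: can move to 0, which is L ⇒ W
n=24: moves to 12(W), 21(W), 22(W), 23(W); every one is W ⇒ L
n=25: can move to 20, which is L ⇒ W
n=26: can move to 24, which is L ⇒ W
n=27: can move to 24, which is L ⇒ W
n=28: can move to 14, which is L ⇒ W
n=29: can move to 0, which is L ⇒ W
n=30: moves to 15(W), 25(W), 27(W), 28(W), 29(W); every one is W ⇒ L
The starting position 30 is L: whatever Rosa does, the opponent receives a W position.

Sam wins.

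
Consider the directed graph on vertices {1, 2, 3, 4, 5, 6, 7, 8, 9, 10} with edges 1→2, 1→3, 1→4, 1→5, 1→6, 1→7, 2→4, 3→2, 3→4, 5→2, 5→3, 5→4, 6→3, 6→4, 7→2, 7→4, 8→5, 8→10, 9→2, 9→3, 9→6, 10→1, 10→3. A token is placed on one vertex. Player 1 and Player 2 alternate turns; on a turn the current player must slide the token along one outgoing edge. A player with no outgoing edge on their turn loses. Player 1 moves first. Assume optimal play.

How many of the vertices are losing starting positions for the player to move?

3

Use the standard recursion: the mover loses at a terminal position; elsewhere, the mover wins exactly when some move hands the opponent an L position.
Every edge goes from a vertex to one that appears earlier in the order 4, 2, 3, 6, 9, 5, 7, 1, 10, 8, so processing vertices in that order labels each vertex after all of its successors.
4: no outgoing edge → L
2: reaches L-position 4 → W
3: reaches L-position 4 → W
6: reaches L-position 4 → W
9: only reaches 6(W), 3(W), 2(W), all W → L
5: reaches L-position 4 → W
7: reaches L-position 4 → W
1: reaches L-position 4 → W
10: only reaches 1(W), 3(W), all W → L
8: reaches L-position 10 → W
The L vertices are 4, 9, 10; that is 3 in all.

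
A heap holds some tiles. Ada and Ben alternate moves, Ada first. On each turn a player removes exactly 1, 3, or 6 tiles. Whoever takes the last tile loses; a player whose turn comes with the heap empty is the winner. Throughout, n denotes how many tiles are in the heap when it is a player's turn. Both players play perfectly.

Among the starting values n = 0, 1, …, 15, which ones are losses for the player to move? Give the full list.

Use the standard recursion: the mover wins at a terminal position; elsewhere, the mover wins exactly when some move hands the opponent an L position.
n=0: no move; the opponent has just taken the last tile and therefore loses → W
n=1: L (sole option 0(W) is W)
n=2: W (go to 1, an L position)
n=3: L (options 2(W), 0(W) are all W)
n=4: W (go to 3, an L position)
n=5: L (options 4(W), 2(W) are all W)
n=6: W (go to 5, an L position)
n=7: W (go to 1, an L position)
n=8: W (go to 5, an L position)
n=9: W (go to 3, an L position)
n=10: L (options 9(W), 7(W), 4(W) are all W)
n=11: W (go to 10, an L position)
n=12: L (options 11(W), 9(W), 6(W) are all W)
n=13: W (go to 12, an L position)
n=14: L (options 13(W), 11(W), 8(W) are all W)
n=15: W (go to 14, an L position)
Reading off the rows marked L gives the requested list; there are 6 such values of n.

1, 3, 5, 10, 12, 14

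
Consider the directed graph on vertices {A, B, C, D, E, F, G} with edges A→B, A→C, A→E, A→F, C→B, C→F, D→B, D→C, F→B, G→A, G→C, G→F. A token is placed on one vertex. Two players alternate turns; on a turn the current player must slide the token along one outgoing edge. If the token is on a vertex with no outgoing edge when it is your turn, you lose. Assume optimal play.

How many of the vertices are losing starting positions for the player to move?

3

Build the W/L table. Terminal = L. A non-terminal position is W if it has a move to some L; otherwise it is L.
Every edge goes from a vertex to one that appears earlier in the order B, E, F, C, A, G, D, so processing vertices in that order labels each vertex after all of its successors.
B: no outgoing edge → L
E: no outgoing edge → L
F: W (go to B, an L position)
C: W (go to B, an L position)
A: W (go to E, an L position)
G: L (options A(W), C(W), F(W) are all W)
D: W (go to B, an L position)
The L vertices are B, E, G; that is 3 in all.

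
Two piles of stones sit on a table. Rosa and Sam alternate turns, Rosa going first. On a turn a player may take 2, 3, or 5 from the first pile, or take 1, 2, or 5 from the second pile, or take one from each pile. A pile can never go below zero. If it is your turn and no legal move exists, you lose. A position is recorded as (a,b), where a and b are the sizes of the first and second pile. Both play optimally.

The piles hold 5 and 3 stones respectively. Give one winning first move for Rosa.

Move to (0,3).

Use the standard recursion: the mover loses at a terminal position; elsewhere, the mover wins exactly when some move hands the opponent an L position.
No move ever increases a pile, so every position that can arise here has a ≤ 5 and b ≤ 3; it is enough to label the cells with 0 ≤ a ≤ 5 and 0 ≤ b ≤ 3.
Every move lowers a or b (never raises either), so fill the grid row by row in increasing a, and left to right within a row: each cell's successors are then already labelled.
      b=0  b=1  b=2  b=3
a=0:    L    W    W    L
a=1:    L    W    W    L
a=2:    W    W    L    W
a=3:    W    L    W    W
a=4:    W    L    W    W
a=5:    W    W    W    W
Cells with no legal move (terminal, hence L): (0,0), (1,0).
The remaining L cells, each justified by listing all of its moves:
(0,3): only reaches (0,2)(W), (0,1)(W), all W → L
(1,3): only reaches (1,2)(W), (1,1)(W), (0,2)(W), all W → L
(2,2): only reaches (0,2)(W), (2,1)(W), (2,0)(W), (1,1)(W), all W → L
(3,1): only reaches (1,1)(W), (0,1)(W), (3,0)(W), (2,0)(W), all W → L
(4,1): only reaches (2,1)(W), (1,1)(W), (4,0)(W), (3,0)(W), all W → L
Every other cell has at least one move into one of the L cells above, so it is W.
From (5,3), the L positions reachable in one move are: (0,3).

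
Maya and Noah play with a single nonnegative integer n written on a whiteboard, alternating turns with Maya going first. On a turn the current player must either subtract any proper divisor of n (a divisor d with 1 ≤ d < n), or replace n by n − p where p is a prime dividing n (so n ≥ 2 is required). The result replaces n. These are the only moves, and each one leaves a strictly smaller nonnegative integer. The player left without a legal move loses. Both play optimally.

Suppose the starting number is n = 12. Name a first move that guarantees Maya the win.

Label each position W (a win for the player to move) or L (a loss). A position with no legal move is L; any other position is W exactly when some move reaches an L, and L when every move reaches a W.
n=0: no move → L
n=1: no move → L
n=2: W (go to 0, an L position)
n=3: W (go to 0, an L position)
n=4: L (options 2(W), 3(W) are all W)
n=5: W (go to 0, an L position)
n=6: W (go to 4, an L position)
n=7: W (go to 0, an L position)
n=8: W (go to 4, an L position)
n=9: L (options 6(W), 8(W) are all W)
n=10: W (go to 9, an L position)
n=11: W (go to 0, an L position)
n=12: W (go to 9, an L position)
From 12, the L positions reachable in one move are: 9.

Move to 9.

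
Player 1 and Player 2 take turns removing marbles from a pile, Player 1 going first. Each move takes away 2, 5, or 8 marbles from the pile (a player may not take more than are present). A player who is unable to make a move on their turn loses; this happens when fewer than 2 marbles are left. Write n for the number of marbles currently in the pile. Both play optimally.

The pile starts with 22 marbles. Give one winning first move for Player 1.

Remove 2, leaving 20.

Compute win/loss labels from the base case upward. A position with no move is L. Any other position is W if it can reach an L in one move, else L.
n=0: no move → L
n=1: no move → L
n=2: can move to 0, which is L ⇒ W
n=3: can move to 1, which is L ⇒ W
n=4: the only move is to 2(W), a W ⇒ L
n=5: can move to 0, which is L ⇒ W
n=6: can move to 4, which is L ⇒ W
n=7: moves to 5(W), 2(W); every one is W ⇒ L
n=8: can move to 0, which is L ⇒ W
n=9: can move to 7, which is L ⇒ W
n=10: moves to 8(W), 5(W), 2(W); every one is W ⇒ L
n=11: moves to 9(W), 6(W), 3(W); every one is W ⇒ L
n=12: can move to 10, which is L ⇒ W
n=13: can move to 11, which is L ⇒ W
n=14: moves to 12(W), 9(W), 6(W); every one is W ⇒ L
n=15: can move to 10, which is L ⇒ W
n=16: can move to 14, which is L ⇒ W
n=17: moves to 15(W), 12(W), 9(W); every one is W ⇒ L
n=18: can move to 10, which is L ⇒ W
n=19: can move to 17, which is L ⇒ W
n=20: moves to 18(W), 15(W), 12(W); every one is W ⇒ L
n=21: moves to 19(W), 16(W), 13(W); every one is W ⇒ L
n=22: can move to 20, which is L ⇒ W
From 22, the L positions reachable in one move are: 20, 17, 14. Any move reaching one of these is winning.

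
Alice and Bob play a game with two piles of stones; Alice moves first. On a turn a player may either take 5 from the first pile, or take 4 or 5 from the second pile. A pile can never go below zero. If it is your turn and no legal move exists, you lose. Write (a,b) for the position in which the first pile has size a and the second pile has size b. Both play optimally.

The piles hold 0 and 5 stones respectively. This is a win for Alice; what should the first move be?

Use the standard recursion: the mover loses at a terminal position; elsewhere, the mover wins exactly when some move hands the opponent an L position.
No move ever increases a pile, so every position that can arise here has a ≤ 0 and b ≤ 5; it is enough to label the cells with 0 ≤ a ≤ 0 and 0 ≤ b ≤ 5.
Every move lowers a or b (never raises either), so fill the grid row by row in increasing a, and left to right within a row: each cell's successors are then already labelled.
      b=0  b=1  b=2  b=3  b=4  b=5
a=0:    L    L    L    L    W    W
Cells with no legal move (terminal, hence L): (0,0), (0,1), (0,2), (0,3).
Every other cell has at least one move into one of the L cells above, so it is W.
From (0,5), the L positions reachable in one move are: (0,1), (0,0). Any move reaching one of these is winning.

Move to (0,1).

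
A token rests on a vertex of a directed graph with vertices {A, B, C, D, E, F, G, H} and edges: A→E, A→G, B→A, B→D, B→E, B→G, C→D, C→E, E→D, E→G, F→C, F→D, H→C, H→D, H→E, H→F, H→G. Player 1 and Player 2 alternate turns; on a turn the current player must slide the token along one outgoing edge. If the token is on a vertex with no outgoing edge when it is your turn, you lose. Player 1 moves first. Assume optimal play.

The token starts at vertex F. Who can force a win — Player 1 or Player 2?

Player 1 wins.

Label each position W (a win for the player to move) or L (a loss). A position with no legal move is L; any other position is W exactly when some move reaches an L, and L when every move reaches a W.
Every edge goes from a vertex to one that appears earlier in the order D, G, E, A, C, F, B, H, so processing vertices in that order labels each vertex after all of its successors.
D: no outgoing edge → L
G: no outgoing edge → L
E: →G(L), so W
A: →G(L), so W
C: →D(L), so W
F: →D(L), so W
B: →G(L), so W
H: →G(L), so W
The starting position F is W: Player 1 should move to D, handing over an L position.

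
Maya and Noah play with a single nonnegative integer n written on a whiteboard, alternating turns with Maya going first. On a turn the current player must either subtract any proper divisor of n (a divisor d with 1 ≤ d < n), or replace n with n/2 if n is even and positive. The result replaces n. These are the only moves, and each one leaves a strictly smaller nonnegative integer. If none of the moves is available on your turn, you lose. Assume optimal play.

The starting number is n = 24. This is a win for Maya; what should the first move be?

Classify positions by backward induction: terminal positions (no move available) are L. From any other position, the mover wins iff some move reaches an L.
n=0: no move → L
n=1: no move → L
n=2: reaches L-position 1 → W
n=3: only reaches 2(W), which is W → L
n=4: reaches L-position 3 → W
n=5: only reaches 4(W), which is W → L
n=6: reaches L-position 3 → W
n=7: only reaches 6(W), which is W → L
n=8: reaches L-position 7 → W
n=9: only reaches 6(W), 8(W), all W → L
n=10: reaches L-position 5 → W
n=11: only reaches 10(W), which is W → L
n=12: reaches L-position 9 → W
n=13: only reaches 12(W), which is W → L
n=14: reaches L-position 7 → W
n=15: only reaches 10(W), 12(W), 14(W), all W → L
n=16: reaches L-position 15 → W
n=17: only reaches 16(W), which is W → L
n=18: reaches L-position 9 → W
n=19: only reaches 18(W), which is W → L
n=20: reaches L-position 15 → W
n=21: only reaches 14(W), 18(W), 20(W), all W → L
n=22: reaches L-position 11 → W
n=23: only reaches 22(W), which is W → L
n=24: reaches L-position 21 → W
From 24, the L positions reachable in one move are: 21, 23. Any move reaching one of these is winning.

Move to 21.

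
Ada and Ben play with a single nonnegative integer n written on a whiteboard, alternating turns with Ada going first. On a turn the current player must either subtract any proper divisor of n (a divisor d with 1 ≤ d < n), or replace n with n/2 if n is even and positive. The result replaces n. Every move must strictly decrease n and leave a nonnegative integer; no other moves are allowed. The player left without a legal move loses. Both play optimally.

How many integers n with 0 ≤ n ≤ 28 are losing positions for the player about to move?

15

Compute win/loss labels from the base case upward. A position with no move is L. Any other position is W if it can reach an L in one move, else L.
n=0: no move → L
n=1: no move → L
n=2: W (go to 1, an L position)
n=3: L (sole option 2(W) is W)
n=4: W (go to 3, an L position)
n=5: L (sole option 4(W) is W)
n=6: W (go to 3, an L position)
n=7: L (sole option 6(W) is W)
n=8: W (go to 7, an L position)
n=9: L (options 6(W), 8(W) are all W)
n=10: W (go to 5, an L position)
n=11: L (sole option 10(W) is W)
n=12: W (go to 9, an L position)
n=13: L (sole option 12(W) is W)
n=14: W (go to 7, an L position)
n=15: L (options 10(W), 12(W), 14(W) are all W)
n=16: W (go to 15, an L position)
n=17: L (sole option 16(W) is W)
n=18: W (go to 9, an L position)
n=19: L (sole option 18(W) is W)
n=20: W (go to 15, an L position)
n=21: L (options 14(W), 18(W), 20(W) are all W)
n=22: W (go to 11, an L position)
n=23: L (sole option 22(W) is W)
n=24: W (go to 21, an L position)
n=25: L (options 20(W), 24(W) are all W)
n=26: W (go to 13, an L position)
n=27: L (options 18(W), 24(W), 26(W) are all W)
n=28: W (go to 21, an L position)
L entries with 0 ≤ n ≤ 28: n = 0, 1, 3, 5, 7, 9, 11, 13, 15, 17, 19, 21, 23, 25, 27; that makes 15.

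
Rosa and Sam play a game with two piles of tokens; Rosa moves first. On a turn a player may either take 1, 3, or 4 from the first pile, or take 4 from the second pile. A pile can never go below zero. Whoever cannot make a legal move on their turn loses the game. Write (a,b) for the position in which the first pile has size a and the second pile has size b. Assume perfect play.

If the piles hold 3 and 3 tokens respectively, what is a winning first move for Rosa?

Move to (2,3).

Build the W/L table. Terminal = L. A non-terminal position is W if it has a move to some L; otherwise it is L.
No move ever increases a pile, so every position that can arise here has a ≤ 3 and b ≤ 3; it is enough to label the cells with 0 ≤ a ≤ 3 and 0 ≤ b ≤ 3.
Every move lowers a or b (never raises either), so fill the grid row by row in increasing a, and left to right within a row: each cell's successors are then already labelled.
      b=0  b=1  b=2  b=3
a=0:    L    L    L    L
a=1:    W    W    W    W
a=2:    L    L    L    L
a=3:    W    W    W    W
Cells with no legal move (terminal, hence L): (0,0), (0,1), (0,2), (0,3).
The remaining L cells, each justified by listing all of its moves:
(2,0): only reaches (1,0)(W), which is W → L
(2,1): only reaches (1,1)(W), which is W → L
(2,2): only reaches (1,2)(W), which is W → L
(2,3): only reaches (1,3)(W), which is W → L
Every other cell has at least one move into one of the L cells above, so it is W.
From (3,3), the L positions reachable in one move are: (2,3), (0,3). Any move reaching one of these is winning.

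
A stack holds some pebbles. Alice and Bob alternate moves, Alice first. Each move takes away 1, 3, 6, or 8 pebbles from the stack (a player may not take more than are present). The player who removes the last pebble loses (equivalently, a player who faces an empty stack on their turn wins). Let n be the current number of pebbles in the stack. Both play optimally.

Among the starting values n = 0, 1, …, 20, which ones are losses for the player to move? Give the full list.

1, 3, 5, 10, 12, 14, 19

Compute win/loss labels from the base case upward. A position with no move is W. Any other position is W if it can reach an L in one move, else L.
n=0: no move; the opponent has just taken the last pebble and therefore loses → W
n=1: the only move is to 0(W), a W ⇒ L
n=2: can move to 1, which is L ⇒ W
n=3: moves to 2(W), 0(W); every one is W ⇒ L
n=4: can move to 3, which is L ⇒ W
n=5: moves to 4(W), 2(W); every one is W ⇒ L
n=6: can move to 5, which is L ⇒ W
n=7: can move to 1, which is L ⇒ W
n=8: can move to 5, which is L ⇒ W
n=9: can move to 3, which is L ⇒ W
n=10: moves to 9(W), 7(W), 4(W), 2(W); every one is W ⇒ L
n=11: can move to 10, which is L ⇒ W
n=12: moves to 11(W), 9(W), 6(W), 4(W); every one is W ⇒ L
n=13: can move to 12, which is L ⇒ W
n=14: moves to 13(W), 11(W), 8(W), 6(W); every one is W ⇒ L
n=15: can move to 14, which is L ⇒ W
n=16: can move to 10, which is L ⇒ W
n=17: can move to 14, which is L ⇒ W
n=18: can move to 12, which is L ⇒ W
n=19: moves to 18(W), 16(W), 13(W), 11(W); every one is W ⇒ L
n=20: can move to 19, which is L ⇒ W
Reading off the rows marked L gives the requested list; there are 7 such values of n.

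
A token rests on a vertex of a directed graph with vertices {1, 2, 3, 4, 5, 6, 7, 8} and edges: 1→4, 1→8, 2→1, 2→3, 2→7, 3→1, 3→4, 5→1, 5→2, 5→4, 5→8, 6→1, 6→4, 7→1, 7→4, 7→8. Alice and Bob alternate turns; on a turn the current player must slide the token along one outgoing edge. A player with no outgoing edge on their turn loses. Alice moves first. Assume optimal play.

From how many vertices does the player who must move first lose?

3

Positions with no move are L. A position that does have a move is losing for the player to move precisely when every available move leads to a winning position for the opponent. Fill in the labels:
Every edge goes from a vertex to one that appears earlier in the order 8, 4, 1, 3, 7, 2, 5, 6, so processing vertices in that order labels each vertex after all of its successors.
8: no outgoing edge → L
4: no outgoing edge → L
1: →4(L), so W
3: →4(L), so W
7: →4(L), so W
2: →7(W), 3(W), 1(W) — all W, so L
5: →2(L), so W
6: →4(L), so W
The L vertices are 2, 4, 8; that is 3 in all.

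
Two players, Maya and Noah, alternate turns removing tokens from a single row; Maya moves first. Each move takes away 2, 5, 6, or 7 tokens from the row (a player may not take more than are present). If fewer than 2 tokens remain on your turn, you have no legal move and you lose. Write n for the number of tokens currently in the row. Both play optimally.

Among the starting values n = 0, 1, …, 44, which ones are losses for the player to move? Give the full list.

0, 1, 4, 12, 13, 16, 24, 25, 28, 36, 37, 40

Work bottom-up. With no move the player to move loses. Otherwise the position is W if at least one move leads to an L position for the opponent, and L if every move leads to a W.
n=0: no move → L
n=1: no move → L
n=2: can move to 0, which is L ⇒ W
n=3: can move to 1, which is L ⇒ W
n=4: the only move is to 2(W), a W ⇒ L
n=5: can move to 0, which is L ⇒ W
n=6: can move to 4, which is L ⇒ W
n=7: can move to 1, which is L ⇒ W
n=8: can move to 1, which is L ⇒ W
n=9: can move to 4, which is L ⇒ W
n=10: can move to 4, which is L ⇒ W
n=11: can move to 4, which is L ⇒ W
n=12: moves to 10(W), 7(W), 6(W), 5(W); every one is W ⇒ L
n=13: moves to 11(W), 8(W), 7(W), 6(W); every one is W ⇒ L
n=14: can move to 12, which is L ⇒ W
n=15: can move to 13, which is L ⇒ W
n=16: moves to 14(W), 11(W), 10(W), 9(W); every one is W ⇒ L
n=17: can move to 12, which is L ⇒ W
n=18: can move to 16, which is L ⇒ W
n=19: can move to 13, which is L ⇒ W
n=20: can move to 13, which is L ⇒ W
n=21: can move to 16, which is L ⇒ W
n=22: can move to 16, which is L ⇒ W
n=23: can move to 16, which is L ⇒ W
n=24: moves to 22(W), 19(W), 18(W), 17(W); every one is W ⇒ L
n=25: moves to 23(W), 20(W), 19(W), 18(W); every one is W ⇒ L
n=26: can move to 24, which is L ⇒ W
n=27: can move to 25, which is L ⇒ W
n=28: moves to 26(W), 23(W), 22(W), 21(W); every one is W ⇒ L
n=29: can move to 24, which is L ⇒ W
n=30: can move to 28, which is L ⇒ W
n=31: can move to 25, which is L ⇒ W
n=32: can move to 25, which is L ⇒ W
n=33: can move to 28, which is L ⇒ W
n=34: can move to 28, which is L ⇒ W
n=35: can move to 28, which is L ⇒ W
n=36: moves to 34(W), 31(W), 30(W), 29(W); every one is W ⇒ L
n=37: moves to 35(W), 32(W), 31(W), 30(W); every one is W ⇒ L
n=38: can move to 36, which is L ⇒ W
n=39: can move to 37, which is L ⇒ W
n=40: moves to 38(W), 35(W), 34(W), 33(W); every one is W ⇒ L
n=41: can move to 36, which is L ⇒ W
n=42: can move to 40, which is L ⇒ W
n=43: can move to 37, which is L ⇒ W
n=44: can move to 37, which is L ⇒ W
The losing starting values of n are exactly the entries labelled L in this table (12 of them).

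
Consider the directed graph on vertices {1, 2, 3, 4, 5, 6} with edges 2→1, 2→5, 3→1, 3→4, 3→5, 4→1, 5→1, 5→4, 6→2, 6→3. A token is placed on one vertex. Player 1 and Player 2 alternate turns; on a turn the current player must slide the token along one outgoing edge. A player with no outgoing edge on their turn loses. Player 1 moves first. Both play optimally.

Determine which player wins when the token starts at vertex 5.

Use the standard recursion: the mover loses at a terminal position; elsewhere, the mover wins exactly when some move hands the opponent an L position.
Every edge goes from a vertex to one that appears earlier in the order 1, 4, 5, 3, 2, 6, so processing vertices in that order labels each vertex after all of its successors.
1: no outgoing edge → L
4: W (go to 1, an L position)
5: W (go to 1, an L position)
3: W (go to 1, an L position)
2: W (go to 1, an L position)
6: L (options 2(W), 3(W) are all W)
From 5 Player 1 can move to 1, reaching an L position.

Player 1 wins.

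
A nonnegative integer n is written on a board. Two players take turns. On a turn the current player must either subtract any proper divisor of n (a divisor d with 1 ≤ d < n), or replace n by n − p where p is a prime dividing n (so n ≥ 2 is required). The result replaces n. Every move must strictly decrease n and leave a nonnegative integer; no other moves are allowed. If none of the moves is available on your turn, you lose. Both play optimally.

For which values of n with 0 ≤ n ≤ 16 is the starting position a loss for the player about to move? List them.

Compute win/loss labels from the base case upward. A position with no move is L. Any other position is W if it can reach an L in one move, else L.
n=0: no move → L
n=1: no move → L
n=2: reaches L-position 0 → W
n=3: reaches L-position 0 → W
n=4: only reaches 2(W), 3(W), all W → L
n=5: reaches L-position 0 → W
n=6: reaches L-position 4 → W
n=7: reaches L-position 0 → W
n=8: reaches L-position 4 → W
n=9: only reaches 6(W), 8(W), all W → L
n=10: reaches L-position 9 → W
n=11: reaches L-position 0 → W
n=12: reaches L-position 9 → W
n=13: reaches L-position 0 → W
n=14: only reaches 7(W), 12(W), 13(W), all W → L
n=15: reaches L-position 14 → W
n=16: reaches L-position 14 → W
The losing starting values of n are exactly the entries labelled L in this table (5 of them).

0, 1, 4, 9, 14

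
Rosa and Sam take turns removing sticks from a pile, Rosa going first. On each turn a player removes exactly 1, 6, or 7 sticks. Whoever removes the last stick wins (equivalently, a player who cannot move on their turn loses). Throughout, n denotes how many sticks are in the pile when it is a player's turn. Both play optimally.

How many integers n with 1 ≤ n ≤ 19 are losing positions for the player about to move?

Positions with no move are L. A position that does have a move is losing for the player to move precisely when every available move leads to a winning position for the opponent. Fill in the labels:
n=0: no move → L
n=1: W (go to 0, an L position)
n=2: L (sole option 1(W) is W)
n=3: W (go to 2, an L position)
n=4: L (sole option 3(W) is W)
n=5: W (go to 4, an L position)
n=6: W (go to 0, an L position)
n=7: W (go to 0, an L position)
n=8: W (go to 2, an L position)
n=9: W (go to 2, an L position)
n=10: W (go to 4, an L position)
n=11: W (go to 4, an L position)
n=12: L (options 11(W), 6(W), 5(W) are all W)
n=13: W (go to 12, an L position)
n=14: L (options 13(W), 8(W), 7(W) are all W)
n=15: W (go to 14, an L position)
n=16: L (options 15(W), 10(W), 9(W) are all W)
n=17: W (go to 16, an L position)
n=18: W (go to 12, an L position)
n=19: W (go to 12, an L position)
L entries with 1 ≤ n ≤ 19 (n=0 is outside the asked range and is not counted): n = 2, 4, 12, 14, 16; that makes 5.

5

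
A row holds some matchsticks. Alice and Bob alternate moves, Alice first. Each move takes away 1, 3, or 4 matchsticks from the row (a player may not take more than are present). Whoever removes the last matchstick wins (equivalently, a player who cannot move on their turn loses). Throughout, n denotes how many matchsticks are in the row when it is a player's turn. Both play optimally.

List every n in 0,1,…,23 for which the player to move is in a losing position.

0, 2, 7, 9, 14, 16, 21, 23

Compute win/loss labels from the base case upward. A position with no move is L. Any other position is W if it can reach an L in one move, else L.
n=0: no move → L
n=1: →0(L), so W
n=2: →1(W) only, which is W, so L
n=3: →2(L), so W
n=4: →0(L), so W
n=5: →2(L), so W
n=6: →2(L), so W
n=7: →6(W), 4(W), 3(W) — all W, so L
n=8: →7(L), so W
n=9: →8(W), 6(W), 5(W) — all W, so L
n=10: →9(L), so W
n=11: →7(L), so W
n=12: →9(L), so W
n=13: →9(L), so W
n=14: →13(W), 11(W), 10(W) — all W, so L
n=15: →14(L), so W
n=16: →15(W), 13(W), 12(W) — all W, so L
n=17: →16(L), so W
n=18: →14(L), so W
n=19: →16(L), so W
n=20: →16(L), so W
n=21: →20(W), 18(W), 17(W) — all W, so L
n=22: →21(L), so W
n=23: →22(W), 20(W), 19(W) — all W, so L
Reading off the rows marked L gives the requested list; there are 8 such values of n.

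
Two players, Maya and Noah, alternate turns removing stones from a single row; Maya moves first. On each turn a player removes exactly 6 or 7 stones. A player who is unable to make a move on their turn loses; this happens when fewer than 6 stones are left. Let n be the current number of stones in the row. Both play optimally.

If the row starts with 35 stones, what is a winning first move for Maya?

Label each position W (a win for the player to move) or L (a loss). A position with no legal move is L; any other position is W exactly when some move reaches an L, and L when every move reaches a W.
n=0: no move → L
n=1: no move → L
n=2: no move → L
n=3: no move → L
n=4: no move → L
n=5: no move → L
n=6: reaches L-position 0 → W
n=7: reaches L-position 1 → W
n=8: reaches L-position 2 → W
n=9: reaches L-position 3 → W
n=10: reaches L-position 4 → W
n=11: reaches L-position 5 → W
n=12: reaches L-position 5 → W
n=13: only reaches 7(W), 6(W), all W → L
n=14: only reaches 8(W), 7(W), all W → L
n=15: only reaches 9(W), 8(W), all W → L
n=16: only reaches 10(W), 9(W), all W → L
n=17: only reaches 11(W), 10(W), all W → L
n=18: only reaches 12(W), 11(W), all W → L
n=19: reaches L-position 13 → W
n=20: reaches L-position 14 → W
n=21: reaches L-position 15 → W
n=22: reaches L-position 16 → W
n=23: reaches L-position 17 → W
n=24: reaches L-position 18 → W
n=25: reaches L-position 18 → W
n=26: only reaches 20(W), 19(W), all W → L
n=27: only reaches 21(W), 20(W), all W → L
n=28: only reaches 22(W), 21(W), all W → L
n=29: only reaches 23(W), 22(W), all W → L
n=30: only reaches 24(W), 23(W), all W → L
n=31: only reaches 25(W), 24(W), all W → L
n=32: reaches L-position 26 → W
n=33: reaches L-position 27 → W
n=34: reaches L-position 28 → W
n=35: reaches L-position 29 → W
From 35, the L positions reachable in one move are: 29, 28. Any move reaching one of these is winning.

Remove 6, leaving 29.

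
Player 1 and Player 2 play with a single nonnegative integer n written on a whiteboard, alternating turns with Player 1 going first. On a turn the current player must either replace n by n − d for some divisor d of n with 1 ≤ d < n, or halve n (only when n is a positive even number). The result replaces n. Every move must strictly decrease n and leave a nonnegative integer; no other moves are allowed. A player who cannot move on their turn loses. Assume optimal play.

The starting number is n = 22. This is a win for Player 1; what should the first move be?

Build the W/L table. Terminal = L. A non-terminal position is W if it has a move to some L; otherwise it is L.
n=0: no move → L
n=1: no move → L
n=2: W (go to 1, an L position)
n=3: L (sole option 2(W) is W)
n=4: W (go to 3, an L position)
n=5: L (sole option 4(W) is W)
n=6: W (go to 3, an L position)
n=7: L (sole option 6(W) is W)
n=8: W (go to 7, an L position)
n=9: L (options 6(W), 8(W) are all W)
n=10: W (go to 5, an L position)
n=11: L (sole option 10(W) is W)
n=12: W (go to 9, an L position)
n=13: L (sole option 12(W) is W)
n=14: W (go to 7, an L position)
n=15: L (options 10(W), 12(W), 14(W) are all W)
n=16: W (go to 15, an L position)
n=17: L (sole option 16(W) is W)
n=18: W (go to 9, an L position)
n=19: L (sole option 18(W) is W)
n=20: W (go to 15, an L position)
n=21: L (options 14(W), 18(W), 20(W) are all W)
n=22: W (go to 11, an L position)
From 22, the L positions reachable in one move are: 11, 21. Any move reaching one of these is winning.

Move to 11.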